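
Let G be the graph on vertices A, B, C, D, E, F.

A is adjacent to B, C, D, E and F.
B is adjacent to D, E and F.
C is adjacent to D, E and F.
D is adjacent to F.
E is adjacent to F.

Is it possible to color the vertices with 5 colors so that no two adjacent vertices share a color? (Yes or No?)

The chromatic number is 4. A, C, E, F form a clique, so at least 4 colors are needed.
4 colors suffice: A=2, B=3, C=3, D=4, E=4, F=1.
Since 5 ≥ 4, a proper 5-coloring certainly exists.

Yes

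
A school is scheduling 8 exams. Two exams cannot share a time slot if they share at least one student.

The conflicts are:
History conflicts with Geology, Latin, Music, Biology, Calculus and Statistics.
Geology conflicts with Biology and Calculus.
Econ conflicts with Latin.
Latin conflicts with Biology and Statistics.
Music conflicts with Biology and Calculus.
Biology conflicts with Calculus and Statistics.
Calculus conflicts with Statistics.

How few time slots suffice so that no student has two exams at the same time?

4

History, Biology, Calculus, Statistics pairwise conflict, so at least 4 time slots are needed.
4 time slots suffice: time slot 1 → {Econ, Biology}; time slot 2 → {History}; time slot 3 → {Latin, Calculus}; time slot 4 → {Geology, Music, Statistics}. Every pair that conflicts lands in different time slots.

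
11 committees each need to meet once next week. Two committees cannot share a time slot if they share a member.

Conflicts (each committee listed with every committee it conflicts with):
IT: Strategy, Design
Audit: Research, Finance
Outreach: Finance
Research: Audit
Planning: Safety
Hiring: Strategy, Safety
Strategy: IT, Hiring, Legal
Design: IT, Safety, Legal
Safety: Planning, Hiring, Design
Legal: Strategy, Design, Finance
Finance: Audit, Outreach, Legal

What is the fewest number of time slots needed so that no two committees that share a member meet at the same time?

3

The cycle Safety-Design-Legal-Strategy-Hiring-Safety has odd length 5, so it cannot be 2-colored; at least 3 time slots are needed.
3 time slots suffice: time slot 1 → {IT, Audit, Outreach, Safety, Legal}; time slot 2 → {Research, Planning, Strategy, Design, Finance}; time slot 3 → {Hiring}. Each listed conflict is separated.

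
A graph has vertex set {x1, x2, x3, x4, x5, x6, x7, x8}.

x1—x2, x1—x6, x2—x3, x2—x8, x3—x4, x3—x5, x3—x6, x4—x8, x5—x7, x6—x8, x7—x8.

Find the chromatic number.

3

The cycle x7-x8-x2-x3-x5-x7 has odd length 5, so it cannot be 2-colored; at least 3 colors are needed.
A valid assignment using 3 colors: x1=1, x2=2, x3=1, x4=2, x5=2, x6=2, x7=3, x8=1. Every edge joins two different colors.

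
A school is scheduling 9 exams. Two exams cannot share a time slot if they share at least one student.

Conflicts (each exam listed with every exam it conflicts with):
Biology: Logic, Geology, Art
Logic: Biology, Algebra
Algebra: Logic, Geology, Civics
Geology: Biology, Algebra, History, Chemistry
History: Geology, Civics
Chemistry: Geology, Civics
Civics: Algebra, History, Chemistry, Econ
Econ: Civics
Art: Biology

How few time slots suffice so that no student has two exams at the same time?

2

Civics and Econ conflict, so at least 2 time slots are needed.
2 time slots suffice: Biology=2, Logic=1, Algebra=2, Geology=1, History=2, Chemistry=2, Civics=1, Econ=2, Art=1. Every pair that conflicts lands in different time slots.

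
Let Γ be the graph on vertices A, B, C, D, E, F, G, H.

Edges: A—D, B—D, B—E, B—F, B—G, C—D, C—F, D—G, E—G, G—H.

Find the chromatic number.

B, E, G form a triangle, so at least 3 colors are needed.
3 colors suffice: color 1 → {A, B, C, H}; color 2 → {F, G}; color 3 → {D, E}. Each edge has distinct colors on its endpoints.

3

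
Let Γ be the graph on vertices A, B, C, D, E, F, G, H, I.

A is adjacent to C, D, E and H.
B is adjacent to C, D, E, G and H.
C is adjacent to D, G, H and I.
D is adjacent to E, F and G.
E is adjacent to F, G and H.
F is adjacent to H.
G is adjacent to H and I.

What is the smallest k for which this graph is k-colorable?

4

B, C, G, H are pairwise adjacent (a clique of size 4), so at least 4 colors are needed.
4 colors suffice: A=1, B=4, C=2, D=3, E=2, F=1, G=1, H=3, I=3. Every edge joins two different colors.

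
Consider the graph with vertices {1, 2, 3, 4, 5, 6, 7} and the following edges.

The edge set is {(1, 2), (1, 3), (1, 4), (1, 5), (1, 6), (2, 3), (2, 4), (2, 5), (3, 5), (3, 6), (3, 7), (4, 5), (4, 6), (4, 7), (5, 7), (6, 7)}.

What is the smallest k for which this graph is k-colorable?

4

1, 2, 4, 5 form a clique, so at least 4 colors are needed.
4 colors suffice: color a → {3, 4}; color b → {5, 6}; color c → {1, 7}; color d → {2}. Every edge joins two different colors.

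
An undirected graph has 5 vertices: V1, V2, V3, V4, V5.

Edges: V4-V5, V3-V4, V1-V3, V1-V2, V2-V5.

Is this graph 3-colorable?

The chromatic number is 3. The cycle V2-V1-V3-V4-V5-V2 has odd length 5, so it cannot be 2-colored; at least 3 colors are needed.
3 colors suffice: color R → {V2, V3}; color B → {V1, V4}; color G → {V5}.
That is already a proper 3-coloring.

Yes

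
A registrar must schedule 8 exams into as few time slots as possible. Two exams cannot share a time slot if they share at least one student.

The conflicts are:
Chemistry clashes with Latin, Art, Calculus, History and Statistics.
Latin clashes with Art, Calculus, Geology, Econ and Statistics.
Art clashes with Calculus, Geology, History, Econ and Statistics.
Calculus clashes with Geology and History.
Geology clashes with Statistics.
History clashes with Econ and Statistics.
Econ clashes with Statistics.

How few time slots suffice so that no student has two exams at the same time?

4

Latin, Art, Geology, Statistics are mutually in conflict, so at least 4 time slots are needed.
Using 4 time slots: Chemistry=4, Latin=3, Art=1, Calculus=2, Geology=4, History=3, Econ=4, Statistics=2. Every pair that conflicts lands in different time slots.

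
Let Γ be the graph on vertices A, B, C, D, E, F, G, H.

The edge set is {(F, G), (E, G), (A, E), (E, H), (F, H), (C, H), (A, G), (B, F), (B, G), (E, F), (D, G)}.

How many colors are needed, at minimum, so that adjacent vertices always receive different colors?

A, E, G are pairwise adjacent, so at least 3 colors are needed.
A valid assignment using 3 colors: A=green, B=blue, C=blue, D=blue, E=blue, F=green, G=red, H=red. Each edge has distinct colors on its endpoints.

3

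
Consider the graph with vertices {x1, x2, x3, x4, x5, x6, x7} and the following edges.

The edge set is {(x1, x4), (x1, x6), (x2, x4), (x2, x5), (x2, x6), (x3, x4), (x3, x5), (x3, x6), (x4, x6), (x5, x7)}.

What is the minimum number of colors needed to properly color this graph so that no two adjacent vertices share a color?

x2, x4, x6 form a triangle, so at least 3 colors are needed.
3 colors suffice: x1=green, x2=green, x3=green, x4=blue, x5=red, x6=red, x7=blue. Every edge joins two different colors.

3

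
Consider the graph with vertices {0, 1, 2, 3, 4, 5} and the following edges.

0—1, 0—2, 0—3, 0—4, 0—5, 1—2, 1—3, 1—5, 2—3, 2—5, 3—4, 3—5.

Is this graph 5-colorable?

The chromatic number is 5. 0, 1, 2, 3, 5 form a clique, so at least 5 colors are needed.
5 colors suffice: color a → {0}; color b → {3}; color c → {2, 4}; color d → {1}; color e → {5}.
That is already a proper 5-coloring.

Yes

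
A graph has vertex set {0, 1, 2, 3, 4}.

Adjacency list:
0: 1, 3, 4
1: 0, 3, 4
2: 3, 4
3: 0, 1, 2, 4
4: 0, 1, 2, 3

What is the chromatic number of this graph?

4

0, 1, 3, 4 are pairwise adjacent (a clique of size 4), so at least 4 colors are needed.
4 colors suffice: 0=green, 1=yellow, 2=green, 3=red, 4=blue. Every edge joins two different colors.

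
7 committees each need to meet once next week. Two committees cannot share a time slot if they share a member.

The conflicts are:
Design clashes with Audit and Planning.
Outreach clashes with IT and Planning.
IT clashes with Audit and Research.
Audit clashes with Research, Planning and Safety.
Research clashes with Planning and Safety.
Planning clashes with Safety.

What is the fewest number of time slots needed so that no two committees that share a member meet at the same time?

Audit, Research, Planning, Safety all conflict with each other, so at least 4 time slots are needed.
4 time slots suffice: time slot 1 → {Outreach, Audit}; time slot 2 → {IT, Planning}; time slot 3 → {Design, Research}; time slot 4 → {Safety}. No two conflicting committees share a time slot.

4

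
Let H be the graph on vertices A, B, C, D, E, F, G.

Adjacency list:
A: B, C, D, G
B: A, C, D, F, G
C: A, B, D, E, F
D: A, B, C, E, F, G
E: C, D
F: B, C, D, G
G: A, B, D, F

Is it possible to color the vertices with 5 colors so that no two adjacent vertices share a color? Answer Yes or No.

Yes

The chromatic number is 4. B, C, D, F are mutually adjacent (a clique of size 4), so at least 4 colors are needed.
4 colors suffice: A=4, B=3, C=2, D=1, E=3, F=4, G=2.
Since 5 ≥ 4, a proper 5-coloring certainly exists.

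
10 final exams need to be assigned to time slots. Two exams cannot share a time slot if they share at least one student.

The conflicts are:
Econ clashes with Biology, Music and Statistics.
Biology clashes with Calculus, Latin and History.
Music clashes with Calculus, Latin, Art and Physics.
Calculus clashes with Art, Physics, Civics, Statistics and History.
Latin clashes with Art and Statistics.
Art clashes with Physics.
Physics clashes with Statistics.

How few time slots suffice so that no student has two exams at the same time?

Music, Calculus, Art, Physics all conflict with each other, so at least 4 time slots are needed.
4 time slots suffice: Econ=1, Biology=2, Music=2, Calculus=1, Latin=1, Art=3, Physics=4, Civics=2, Statistics=2, History=3. Each listed conflict is separated.

4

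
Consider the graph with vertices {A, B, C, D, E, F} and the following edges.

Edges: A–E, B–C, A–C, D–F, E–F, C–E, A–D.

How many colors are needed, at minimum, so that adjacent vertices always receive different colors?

A, C, E are mutually adjacent, so at least 3 colors are needed.
3 colors suffice: color red → {A, B, F}; color blue → {D, E}; color green → {C}. No two adjacent vertices share a color.

3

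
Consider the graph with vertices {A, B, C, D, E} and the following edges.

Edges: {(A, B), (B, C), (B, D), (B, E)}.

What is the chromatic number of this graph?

A and B are adjacent, so at least 2 colors are needed.
2 colors suffice: color red → {B}; color blue → {A, C, D, E}. Each edge has distinct colors on its endpoints.

2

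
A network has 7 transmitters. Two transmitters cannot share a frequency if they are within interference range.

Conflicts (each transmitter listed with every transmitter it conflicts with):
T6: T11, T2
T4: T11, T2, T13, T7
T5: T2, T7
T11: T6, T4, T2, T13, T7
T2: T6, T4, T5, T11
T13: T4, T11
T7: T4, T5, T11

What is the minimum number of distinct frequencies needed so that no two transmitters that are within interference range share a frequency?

3

T6, T11, T2 all conflict with each other, so at least 3 frequencies are needed.
3 frequencies suffice: frequency 1 → {T5, T11}; frequency 2 → {T2, T13, T7}; frequency 3 → {T6, T4}. No two conflicting transmitters share a frequency.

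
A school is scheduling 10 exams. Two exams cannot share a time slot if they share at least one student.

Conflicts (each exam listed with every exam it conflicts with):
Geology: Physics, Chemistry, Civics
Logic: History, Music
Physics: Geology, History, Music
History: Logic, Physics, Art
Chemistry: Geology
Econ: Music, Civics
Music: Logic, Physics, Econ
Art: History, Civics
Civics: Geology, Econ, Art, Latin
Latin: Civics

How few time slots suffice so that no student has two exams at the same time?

3

The cycle Physics-Geology-Civics-Econ-Music-Physics has odd length 5, so it cannot be 2-colored; at least 3 time slots are needed.
3 time slots suffice: time slot 1 → {History, Chemistry, Music, Civics}; time slot 2 → {Geology, Logic, Econ, Art, Latin}; time slot 3 → {Physics}. Each listed conflict is separated.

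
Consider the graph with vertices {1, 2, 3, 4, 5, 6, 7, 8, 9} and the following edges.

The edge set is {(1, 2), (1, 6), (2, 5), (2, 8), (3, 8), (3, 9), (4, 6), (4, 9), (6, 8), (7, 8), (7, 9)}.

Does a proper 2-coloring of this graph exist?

No

The cycle 6-8-7-9-4-6 has odd length 5, so it cannot be 2-colored; at least 3 colors are needed.
So 2 colors are not enough.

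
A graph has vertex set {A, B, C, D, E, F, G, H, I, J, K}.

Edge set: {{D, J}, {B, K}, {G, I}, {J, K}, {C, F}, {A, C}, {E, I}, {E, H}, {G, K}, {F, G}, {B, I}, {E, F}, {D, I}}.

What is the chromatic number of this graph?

3

The cycle J-K-G-I-D-J has odd length 5, so it cannot be 2-colored; at least 3 colors are needed.
One proper 3-coloring: A=red, B=blue, C=blue, D=blue, E=blue, F=red, G=blue, H=red, I=red, J=green, K=red. No two adjacent vertices share a color.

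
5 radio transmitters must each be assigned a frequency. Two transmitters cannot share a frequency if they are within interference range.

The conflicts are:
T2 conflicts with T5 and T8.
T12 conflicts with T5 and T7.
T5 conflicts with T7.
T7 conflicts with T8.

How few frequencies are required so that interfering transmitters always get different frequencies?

T12, T5, T7 are mutually in conflict, so at least 3 frequencies are needed.
3 frequencies suffice: frequency 1 → {T5, T8}; frequency 2 → {T2, T7}; frequency 3 → {T12}. Every pair that conflicts lands in different frequencies.

3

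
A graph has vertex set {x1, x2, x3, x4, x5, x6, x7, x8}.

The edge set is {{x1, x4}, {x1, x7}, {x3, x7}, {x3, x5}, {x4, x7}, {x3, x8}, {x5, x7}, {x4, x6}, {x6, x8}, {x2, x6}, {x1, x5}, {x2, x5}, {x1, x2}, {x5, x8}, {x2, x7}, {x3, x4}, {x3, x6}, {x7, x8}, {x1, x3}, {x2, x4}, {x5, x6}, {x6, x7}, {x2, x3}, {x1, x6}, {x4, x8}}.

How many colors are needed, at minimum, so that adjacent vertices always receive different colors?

6

x1, x2, x3, x4, x6, x7 are mutually adjacent (a clique of size 6), so at least 6 colors are needed.
6 colors suffice: x1=4, x2=5, x3=2, x4=6, x5=6, x6=3, x7=1, x8=4. No two adjacent vertices share a color.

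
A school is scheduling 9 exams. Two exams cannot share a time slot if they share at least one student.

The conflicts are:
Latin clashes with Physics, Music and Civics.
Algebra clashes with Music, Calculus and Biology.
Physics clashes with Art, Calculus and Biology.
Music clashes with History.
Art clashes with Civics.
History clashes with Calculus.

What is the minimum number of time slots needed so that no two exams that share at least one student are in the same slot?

The cycle Algebra-Biology-Physics-Latin-Music-Algebra has odd length 5, so it cannot be 2-colored; at least 3 time slots are needed.
3 time slots suffice: time slot 1 → {Physics, Music, Civics}; time slot 2 → {Latin, Art, Calculus, Biology}; time slot 3 → {Algebra, History}. No two conflicting exams share a time slot.

3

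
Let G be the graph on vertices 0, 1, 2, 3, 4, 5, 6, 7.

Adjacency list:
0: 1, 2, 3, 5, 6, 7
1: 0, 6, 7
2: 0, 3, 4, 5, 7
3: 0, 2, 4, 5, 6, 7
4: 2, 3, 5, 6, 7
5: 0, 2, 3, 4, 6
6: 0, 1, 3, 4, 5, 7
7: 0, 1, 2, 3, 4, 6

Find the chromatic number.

4

0, 1, 6, 7 form a clique, so at least 4 colors are needed.
4 colors suffice: color red → {2, 6}; color blue → {0, 4}; color green → {1, 3}; color yellow → {5, 7}. Each edge has distinct colors on its endpoints.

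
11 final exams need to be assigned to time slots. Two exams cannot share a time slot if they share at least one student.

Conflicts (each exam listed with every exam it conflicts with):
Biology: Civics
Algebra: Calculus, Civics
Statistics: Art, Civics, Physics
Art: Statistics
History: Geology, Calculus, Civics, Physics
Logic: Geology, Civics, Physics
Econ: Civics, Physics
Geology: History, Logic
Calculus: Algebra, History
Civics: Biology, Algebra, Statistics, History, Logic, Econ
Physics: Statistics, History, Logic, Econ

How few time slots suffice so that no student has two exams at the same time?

Statistics and Civics conflict, so at least 2 time slots are needed.
2 time slots suffice: time slot 1 → {Art, Geology, Calculus, Civics, Physics}; time slot 2 → {Biology, Algebra, Statistics, History, Logic, Econ}. Each listed conflict is separated.

2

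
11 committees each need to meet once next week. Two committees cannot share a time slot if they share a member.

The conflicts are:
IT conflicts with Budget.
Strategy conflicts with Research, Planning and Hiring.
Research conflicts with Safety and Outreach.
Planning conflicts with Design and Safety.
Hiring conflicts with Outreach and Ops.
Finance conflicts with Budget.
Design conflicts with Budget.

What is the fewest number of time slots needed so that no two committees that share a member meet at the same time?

Planning and Safety conflict, so at least 2 time slots are needed.
2 time slots suffice: time slot 1 → {Research, Planning, Hiring, Budget}; time slot 2 → {IT, Strategy, Finance, Design, Safety, Outreach, Ops}. Each listed conflict is separated.

2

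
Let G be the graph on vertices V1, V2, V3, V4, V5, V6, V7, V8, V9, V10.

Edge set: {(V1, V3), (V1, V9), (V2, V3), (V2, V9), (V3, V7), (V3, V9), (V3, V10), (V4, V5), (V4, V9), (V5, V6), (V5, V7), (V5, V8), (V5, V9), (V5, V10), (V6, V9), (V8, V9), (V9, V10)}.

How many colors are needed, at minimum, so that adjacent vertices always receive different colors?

3

V1, V3, V9 are pairwise adjacent, so at least 3 colors are needed.
3 colors suffice: color 1 → {V7, V9}; color 2 → {V3, V5}; color 3 → {V1, V2, V4, V6, V8, V10}. Each edge has distinct colors on its endpoints.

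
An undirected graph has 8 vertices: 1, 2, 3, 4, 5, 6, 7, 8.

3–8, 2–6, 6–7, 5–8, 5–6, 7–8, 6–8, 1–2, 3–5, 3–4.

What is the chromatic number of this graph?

3

6, 7, 8 are pairwise adjacent, so at least 3 colors are needed.
A valid assignment using 3 colors: 1=red, 2=blue, 3=red, 4=blue, 5=green, 6=red, 7=green, 8=blue. Each edge has distinct colors on its endpoints.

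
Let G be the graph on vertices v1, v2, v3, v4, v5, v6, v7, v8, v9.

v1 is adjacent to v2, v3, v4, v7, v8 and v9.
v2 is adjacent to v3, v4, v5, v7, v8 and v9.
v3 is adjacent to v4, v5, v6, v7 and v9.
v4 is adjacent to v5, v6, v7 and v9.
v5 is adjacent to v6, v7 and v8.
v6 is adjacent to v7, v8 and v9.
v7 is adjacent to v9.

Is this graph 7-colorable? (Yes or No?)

Yes

The chromatic number is 6. v1, v2, v3, v4, v7, v9 are mutually adjacent (a clique of size 6), so at least 6 colors are needed.
One proper 6-coloring: v1=5, v2=2, v3=1, v4=4, v5=5, v6=2, v7=3, v8=1, v9=6.
Since 7 ≥ 6, a proper 7-coloring certainly exists.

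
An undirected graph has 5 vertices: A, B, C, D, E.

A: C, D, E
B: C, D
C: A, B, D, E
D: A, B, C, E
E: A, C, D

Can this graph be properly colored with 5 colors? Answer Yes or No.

The chromatic number is 4. A, C, D, E form a clique, so at least 4 colors are needed.
4 colors suffice: color 1 → {C}; color 2 → {D}; color 3 → {A, B}; color 4 → {E}.
Since 5 ≥ 4, a proper 5-coloring certainly exists.

Yes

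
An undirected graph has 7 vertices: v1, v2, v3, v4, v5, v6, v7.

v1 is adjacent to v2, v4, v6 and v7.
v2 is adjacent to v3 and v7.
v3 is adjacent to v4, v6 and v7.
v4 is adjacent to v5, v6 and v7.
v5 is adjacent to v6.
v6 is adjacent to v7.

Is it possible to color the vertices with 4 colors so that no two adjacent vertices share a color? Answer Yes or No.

The chromatic number is 4. v1, v4, v6, v7 are mutually adjacent (a clique of size 4), so at least 4 colors are needed.
4 colors suffice: v1=4, v2=1, v3=4, v4=1, v5=2, v6=3, v7=2.
That is already a proper 4-coloring.

Yes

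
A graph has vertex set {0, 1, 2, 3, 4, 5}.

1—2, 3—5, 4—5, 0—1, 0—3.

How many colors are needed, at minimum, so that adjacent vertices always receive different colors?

2

4 and 5 are adjacent, so at least 2 colors are needed.
2 colors suffice: color a → {0, 2, 5}; color b → {1, 3, 4}. No two adjacent vertices share a color.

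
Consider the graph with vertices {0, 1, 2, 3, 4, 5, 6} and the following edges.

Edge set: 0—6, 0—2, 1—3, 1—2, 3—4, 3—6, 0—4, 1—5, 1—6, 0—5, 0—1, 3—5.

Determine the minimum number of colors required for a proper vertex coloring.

3

0, 1, 2 form a triangle, so at least 3 colors are needed.
3 colors suffice: 0=b, 1=a, 2=c, 3=b, 4=a, 5=c, 6=c. No two adjacent vertices share a color.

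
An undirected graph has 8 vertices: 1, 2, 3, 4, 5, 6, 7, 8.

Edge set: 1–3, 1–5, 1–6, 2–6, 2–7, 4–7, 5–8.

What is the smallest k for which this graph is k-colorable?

1 and 5 are adjacent, so at least 2 colors are needed.
2 colors suffice: color a → {1, 2, 4, 8}; color b → {3, 5, 6, 7}. No two adjacent vertices share a color.

2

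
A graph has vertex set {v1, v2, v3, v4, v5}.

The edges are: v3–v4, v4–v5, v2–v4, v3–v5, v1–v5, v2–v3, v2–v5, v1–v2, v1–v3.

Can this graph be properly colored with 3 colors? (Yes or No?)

No

v1, v2, v3, v5 form a clique, so at least 4 colors are needed.
So 3 colors are not enough.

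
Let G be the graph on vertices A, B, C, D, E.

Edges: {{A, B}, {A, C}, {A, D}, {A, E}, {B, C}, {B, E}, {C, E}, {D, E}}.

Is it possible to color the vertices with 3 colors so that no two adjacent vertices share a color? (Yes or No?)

A, B, C, E form a clique, so at least 4 colors are needed.
So 3 colors are not enough.

No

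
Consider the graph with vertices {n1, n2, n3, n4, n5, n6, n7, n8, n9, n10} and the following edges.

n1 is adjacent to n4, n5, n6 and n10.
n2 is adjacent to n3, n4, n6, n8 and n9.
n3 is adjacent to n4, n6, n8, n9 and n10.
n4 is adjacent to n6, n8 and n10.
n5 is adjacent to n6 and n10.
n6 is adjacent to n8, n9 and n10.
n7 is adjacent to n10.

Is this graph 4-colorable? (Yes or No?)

No

n2, n3, n4, n6, n8 are mutually adjacent (a clique of size 5), so at least 5 colors are needed.
So 4 colors are not enough.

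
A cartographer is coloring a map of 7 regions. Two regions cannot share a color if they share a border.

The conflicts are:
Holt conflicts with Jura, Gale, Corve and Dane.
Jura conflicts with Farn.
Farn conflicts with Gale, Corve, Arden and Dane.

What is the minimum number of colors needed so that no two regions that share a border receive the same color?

Farn and Gale conflict, so at least 2 colors are needed.
One proper 2-coloring: Holt=1, Jura=2, Farn=1, Gale=2, Corve=2, Arden=2, Dane=2. Each listed conflict is separated.

2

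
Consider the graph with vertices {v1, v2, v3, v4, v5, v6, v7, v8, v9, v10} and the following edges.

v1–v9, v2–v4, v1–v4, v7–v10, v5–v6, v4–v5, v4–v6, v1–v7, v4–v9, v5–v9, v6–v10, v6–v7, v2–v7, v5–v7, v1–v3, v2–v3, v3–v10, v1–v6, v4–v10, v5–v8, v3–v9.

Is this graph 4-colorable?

The chromatic number is 3. v4, v6, v10 form a triangle, so at least 3 colors are needed.
3 colors suffice: v1=B, v2=B, v3=R, v4=R, v5=B, v6=G, v7=R, v8=R, v9=G, v10=B.
Since 4 ≥ 3, a proper 4-coloring certainly exists.

Yes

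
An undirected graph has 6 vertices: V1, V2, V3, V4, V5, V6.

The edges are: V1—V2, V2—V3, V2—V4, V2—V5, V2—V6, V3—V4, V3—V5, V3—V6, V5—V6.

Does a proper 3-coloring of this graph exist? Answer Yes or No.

V2, V3, V5, V6 are mutually adjacent (a clique of size 4), so at least 4 colors are needed.
So 3 colors are not enough.

No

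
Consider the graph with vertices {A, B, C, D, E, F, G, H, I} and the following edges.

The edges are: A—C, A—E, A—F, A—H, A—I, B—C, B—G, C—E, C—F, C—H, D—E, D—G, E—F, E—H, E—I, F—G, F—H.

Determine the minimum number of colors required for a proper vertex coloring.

A, C, E, F, H form a clique, so at least 5 colors are needed.
5 colors suffice: color 1 → {E, G}; color 2 → {C, D, I}; color 3 → {B, F}; color 4 → {A}; color 5 → {H}. No two adjacent vertices share a color.

5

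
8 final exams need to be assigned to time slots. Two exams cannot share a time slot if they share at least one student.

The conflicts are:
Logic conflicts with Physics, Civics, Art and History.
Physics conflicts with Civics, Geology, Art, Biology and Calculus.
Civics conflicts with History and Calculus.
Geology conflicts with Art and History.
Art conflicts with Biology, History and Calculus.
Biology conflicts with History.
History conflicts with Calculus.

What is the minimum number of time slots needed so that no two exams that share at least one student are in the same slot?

3

Geology, Art, History all conflict with each other, so at least 3 time slots are needed.
A valid assignment using 3 time slots: Logic=3, Physics=1, Civics=2, Geology=3, Art=2, Biology=3, History=1, Calculus=3. No two conflicting exams share a time slot.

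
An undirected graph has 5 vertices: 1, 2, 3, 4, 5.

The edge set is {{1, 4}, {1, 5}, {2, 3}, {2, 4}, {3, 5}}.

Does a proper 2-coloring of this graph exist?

The cycle 2-4-1-5-3-2 has odd length 5, so it cannot be 2-colored; at least 3 colors are needed.
So 2 colors are not enough.

No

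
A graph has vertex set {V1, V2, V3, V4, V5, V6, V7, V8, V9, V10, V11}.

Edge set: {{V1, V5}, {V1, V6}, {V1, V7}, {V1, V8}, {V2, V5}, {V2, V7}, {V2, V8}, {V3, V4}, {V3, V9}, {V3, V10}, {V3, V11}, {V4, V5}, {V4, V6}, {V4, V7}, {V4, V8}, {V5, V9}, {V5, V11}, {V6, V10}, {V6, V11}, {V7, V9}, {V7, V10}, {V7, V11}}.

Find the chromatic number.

V2 and V7 are adjacent, so at least 2 colors are needed.
One proper 2-coloring: V1=B, V2=B, V3=R, V4=B, V5=R, V6=R, V7=R, V8=R, V9=B, V10=B, V11=B. No two adjacent vertices share a color.

2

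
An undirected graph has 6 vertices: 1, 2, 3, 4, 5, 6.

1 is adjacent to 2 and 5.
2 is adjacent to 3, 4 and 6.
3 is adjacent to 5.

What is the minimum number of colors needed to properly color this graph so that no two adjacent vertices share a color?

2

1 and 2 are adjacent, so at least 2 colors are needed.
A valid assignment using 2 colors: 1=b, 2=a, 3=b, 4=b, 5=a, 6=b. No two adjacent vertices share a color.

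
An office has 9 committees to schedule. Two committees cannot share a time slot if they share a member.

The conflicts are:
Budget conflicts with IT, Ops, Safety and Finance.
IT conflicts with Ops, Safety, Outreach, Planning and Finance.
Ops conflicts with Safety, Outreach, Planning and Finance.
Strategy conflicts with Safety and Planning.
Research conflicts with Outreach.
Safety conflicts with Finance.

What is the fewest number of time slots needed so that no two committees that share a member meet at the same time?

Budget, IT, Ops, Safety, Finance all conflict with each other, so at least 5 time slots are needed.
5 time slots suffice: time slot 1 → {Ops, Strategy, Research}; time slot 2 → {IT}; time slot 3 → {Safety, Outreach, Planning}; time slot 4 → {Finance}; time slot 5 → {Budget}. Each listed conflict is separated.

5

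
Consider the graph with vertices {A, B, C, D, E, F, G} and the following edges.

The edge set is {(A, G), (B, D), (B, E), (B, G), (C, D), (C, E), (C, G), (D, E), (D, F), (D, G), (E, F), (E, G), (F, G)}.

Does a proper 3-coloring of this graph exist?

B, D, E, G are mutually adjacent (a clique of size 4), so at least 4 colors are needed.
So 3 colors are not enough.

No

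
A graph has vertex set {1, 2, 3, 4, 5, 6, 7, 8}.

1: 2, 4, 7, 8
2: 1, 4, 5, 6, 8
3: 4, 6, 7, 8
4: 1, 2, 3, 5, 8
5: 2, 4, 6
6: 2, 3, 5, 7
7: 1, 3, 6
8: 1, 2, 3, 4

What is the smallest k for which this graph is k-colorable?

4

1, 2, 4, 8 are pairwise adjacent (a clique of size 4), so at least 4 colors are needed.
4 colors suffice: 1=d, 2=b, 3=b, 4=a, 5=c, 6=a, 7=c, 8=c. Every edge joins two different colors.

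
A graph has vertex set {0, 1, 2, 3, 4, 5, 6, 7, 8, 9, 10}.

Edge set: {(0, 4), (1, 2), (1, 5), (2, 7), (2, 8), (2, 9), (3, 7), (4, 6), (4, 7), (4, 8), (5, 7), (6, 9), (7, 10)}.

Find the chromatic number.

3

The cycle 2-8-4-6-9-2 has odd length 5, so it cannot be 2-colored; at least 3 colors are needed.
3 colors suffice: color a → {0, 1, 6, 7, 8}; color b → {2, 3, 4, 5, 10}; color c → {9}. Every edge joins two different colors.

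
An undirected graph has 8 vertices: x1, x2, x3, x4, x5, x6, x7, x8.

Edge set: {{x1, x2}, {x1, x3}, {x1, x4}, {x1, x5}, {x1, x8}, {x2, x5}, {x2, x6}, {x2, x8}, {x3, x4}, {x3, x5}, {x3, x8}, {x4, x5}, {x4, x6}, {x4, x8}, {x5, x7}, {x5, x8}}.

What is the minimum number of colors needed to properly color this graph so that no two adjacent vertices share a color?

5

x1, x3, x4, x5, x8 form a clique, so at least 5 colors are needed.
5 colors suffice: color 1 → {x5, x6}; color 2 → {x2, x4, x7}; color 3 → {x1}; color 4 → {x8}; color 5 → {x3}. Each edge has distinct colors on its endpoints.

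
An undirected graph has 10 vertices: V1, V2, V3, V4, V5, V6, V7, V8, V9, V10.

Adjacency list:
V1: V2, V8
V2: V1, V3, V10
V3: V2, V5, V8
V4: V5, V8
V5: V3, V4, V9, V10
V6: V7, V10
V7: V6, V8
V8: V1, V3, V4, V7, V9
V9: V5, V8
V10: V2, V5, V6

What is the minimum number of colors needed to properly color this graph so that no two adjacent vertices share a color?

2

V4 and V5 are adjacent, so at least 2 colors are needed.
One proper 2-coloring: V1=2, V2=1, V3=2, V4=2, V5=1, V6=1, V7=2, V8=1, V9=2, V10=2. Every edge joins two different colors.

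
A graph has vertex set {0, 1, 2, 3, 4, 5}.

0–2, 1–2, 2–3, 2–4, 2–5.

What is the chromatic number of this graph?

2 and 5 are adjacent, so at least 2 colors are needed.
2 colors suffice: color red → {2}; color blue → {0, 1, 3, 4, 5}. Every edge joins two different colors.

2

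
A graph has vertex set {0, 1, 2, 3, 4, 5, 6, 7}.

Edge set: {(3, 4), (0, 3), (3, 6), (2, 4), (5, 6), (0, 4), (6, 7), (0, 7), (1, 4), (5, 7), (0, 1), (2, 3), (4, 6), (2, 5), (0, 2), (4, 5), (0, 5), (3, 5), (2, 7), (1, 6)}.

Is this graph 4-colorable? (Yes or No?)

No

0, 2, 3, 4, 5 are mutually adjacent (a clique of size 5), so at least 5 colors are needed.
So 4 colors are not enough.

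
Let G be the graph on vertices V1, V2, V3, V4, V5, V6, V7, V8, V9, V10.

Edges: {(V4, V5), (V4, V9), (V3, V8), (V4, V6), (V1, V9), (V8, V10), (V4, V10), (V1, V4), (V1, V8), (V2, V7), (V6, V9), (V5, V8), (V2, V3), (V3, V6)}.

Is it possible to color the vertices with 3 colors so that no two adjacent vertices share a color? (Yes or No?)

The chromatic number is 3. V4, V6, V9 are pairwise adjacent, so at least 3 colors are needed.
A valid assignment using 3 colors: V1=B, V2=R, V3=G, V4=R, V5=B, V6=B, V7=B, V8=R, V9=G, V10=B.
That is already a proper 3-coloring.

Yes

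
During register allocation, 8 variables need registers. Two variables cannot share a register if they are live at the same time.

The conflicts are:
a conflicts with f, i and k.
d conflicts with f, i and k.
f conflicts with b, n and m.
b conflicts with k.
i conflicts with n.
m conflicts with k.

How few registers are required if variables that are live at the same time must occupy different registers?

2

a and f conflict, so at least 2 registers are needed.
2 registers suffice: a=2, d=2, f=1, b=2, i=1, n=2, m=2, k=1. Each listed conflict is separated.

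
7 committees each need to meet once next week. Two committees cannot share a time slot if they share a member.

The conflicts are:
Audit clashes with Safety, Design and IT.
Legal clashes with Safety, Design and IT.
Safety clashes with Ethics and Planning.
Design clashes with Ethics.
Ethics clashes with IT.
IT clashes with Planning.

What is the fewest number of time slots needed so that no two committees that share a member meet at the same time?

Legal and Design conflict, so at least 2 time slots are needed.
Using 2 time slots: Audit=2, Legal=2, Safety=1, Design=1, Ethics=2, IT=1, Planning=2. Each listed conflict is separated.

2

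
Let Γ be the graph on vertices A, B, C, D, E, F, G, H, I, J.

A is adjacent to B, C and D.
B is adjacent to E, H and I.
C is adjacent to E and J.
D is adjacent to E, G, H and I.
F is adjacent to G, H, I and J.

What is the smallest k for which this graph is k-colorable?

2

F and I are adjacent, so at least 2 colors are needed.
One proper 2-coloring: A=2, B=1, C=1, D=1, E=2, F=1, G=2, H=2, I=2, J=2. No two adjacent vertices share a color.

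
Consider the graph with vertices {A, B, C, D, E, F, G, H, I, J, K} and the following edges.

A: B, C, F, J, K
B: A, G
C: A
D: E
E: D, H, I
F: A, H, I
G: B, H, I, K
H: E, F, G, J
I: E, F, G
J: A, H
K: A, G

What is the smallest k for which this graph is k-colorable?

3

The cycle G-B-A-F-I-G has odd length 5, so it cannot be 2-colored; at least 3 colors are needed.
3 colors suffice: color 1 → {A, D, H, I}; color 2 → {C, E, F, G, J}; color 3 → {B, K}. No two adjacent vertices share a color.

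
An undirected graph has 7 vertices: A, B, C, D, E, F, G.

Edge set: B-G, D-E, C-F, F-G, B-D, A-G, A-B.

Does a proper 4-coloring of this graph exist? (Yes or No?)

The chromatic number is 3. A, B, G form a triangle, so at least 3 colors are needed.
3 colors suffice: color red → {B, E, F}; color blue → {C, D, G}; color green → {A}.
Since 4 ≥ 3, a proper 4-coloring certainly exists.

Yes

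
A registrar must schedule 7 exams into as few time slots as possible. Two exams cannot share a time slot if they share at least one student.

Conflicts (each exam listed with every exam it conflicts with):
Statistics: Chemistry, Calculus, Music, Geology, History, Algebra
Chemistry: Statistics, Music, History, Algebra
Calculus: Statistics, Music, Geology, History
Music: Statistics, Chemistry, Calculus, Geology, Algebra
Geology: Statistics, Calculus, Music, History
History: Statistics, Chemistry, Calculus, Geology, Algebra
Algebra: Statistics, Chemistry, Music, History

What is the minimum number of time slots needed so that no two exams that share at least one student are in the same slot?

4

Statistics, Calculus, Geology, History all conflict with each other, so at least 4 time slots are needed.
4 time slots suffice: time slot 1 → {Statistics}; time slot 2 → {Music, History}; time slot 3 → {Chemistry, Geology}; time slot 4 → {Calculus, Algebra}. Each listed conflict is separated.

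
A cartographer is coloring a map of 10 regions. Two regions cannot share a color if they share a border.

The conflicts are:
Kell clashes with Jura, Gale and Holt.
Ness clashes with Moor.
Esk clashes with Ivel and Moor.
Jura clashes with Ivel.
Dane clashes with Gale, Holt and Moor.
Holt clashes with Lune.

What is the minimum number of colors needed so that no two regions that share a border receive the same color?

3

The cycle Esk-Moor-Dane-Holt-Kell-Jura-Ivel-Esk has odd length 7, so it cannot be 2-colored; at least 3 colors are needed.
A valid assignment using 3 colors: Kell=1, Ness=1, Esk=1, Jura=2, Dane=1, Gale=2, Holt=2, Lune=1, Ivel=3, Moor=2. Each listed conflict is separated.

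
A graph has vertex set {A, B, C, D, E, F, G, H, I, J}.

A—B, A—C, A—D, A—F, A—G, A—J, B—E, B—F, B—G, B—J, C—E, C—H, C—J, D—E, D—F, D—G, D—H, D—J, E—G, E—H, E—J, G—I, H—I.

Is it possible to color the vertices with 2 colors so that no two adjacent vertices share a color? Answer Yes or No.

No

A, D, G are mutually adjacent, so at least 3 colors are needed.
So 2 colors are not enough.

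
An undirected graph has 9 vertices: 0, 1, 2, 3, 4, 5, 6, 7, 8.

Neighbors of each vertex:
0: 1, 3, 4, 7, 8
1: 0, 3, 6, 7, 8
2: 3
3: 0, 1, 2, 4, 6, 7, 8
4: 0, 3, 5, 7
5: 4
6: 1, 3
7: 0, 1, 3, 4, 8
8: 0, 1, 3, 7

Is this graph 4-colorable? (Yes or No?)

No

0, 1, 3, 7, 8 are mutually adjacent (a clique of size 5), so at least 5 colors are needed.
So 4 colors are not enough.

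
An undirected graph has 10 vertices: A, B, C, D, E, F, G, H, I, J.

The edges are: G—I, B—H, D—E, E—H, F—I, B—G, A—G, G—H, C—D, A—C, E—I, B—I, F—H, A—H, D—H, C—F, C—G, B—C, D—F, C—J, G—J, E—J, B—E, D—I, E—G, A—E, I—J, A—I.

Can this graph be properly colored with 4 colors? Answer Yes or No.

Yes

The chromatic number is 4. B, E, G, I form a clique, so at least 4 colors are needed.
A valid assignment using 4 colors: A=4, B=4, C=2, D=1, E=2, F=4, G=1, H=3, I=3, J=4.
That is already a proper 4-coloring.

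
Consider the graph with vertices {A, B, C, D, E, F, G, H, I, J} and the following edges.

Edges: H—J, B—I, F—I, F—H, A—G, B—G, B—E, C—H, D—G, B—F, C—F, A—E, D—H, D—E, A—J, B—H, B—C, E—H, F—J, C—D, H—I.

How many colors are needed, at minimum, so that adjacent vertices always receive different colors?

4

B, C, F, H are mutually adjacent (a clique of size 4), so at least 4 colors are needed.
4 colors suffice: color red → {G, H}; color blue → {B, D, J}; color green → {E, F}; color yellow → {A, C, I}. Every edge joins two different colors.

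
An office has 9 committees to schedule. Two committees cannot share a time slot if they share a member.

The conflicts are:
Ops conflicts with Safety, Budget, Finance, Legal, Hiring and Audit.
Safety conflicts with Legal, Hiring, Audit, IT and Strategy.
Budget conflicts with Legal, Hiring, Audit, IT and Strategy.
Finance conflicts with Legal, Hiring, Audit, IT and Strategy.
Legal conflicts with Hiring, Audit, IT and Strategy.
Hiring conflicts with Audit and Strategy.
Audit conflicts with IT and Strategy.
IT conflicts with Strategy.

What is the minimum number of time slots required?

Budget, Legal, Hiring, Audit, Strategy pairwise conflict, so at least 5 time slots are needed.
5 time slots suffice: time slot 1 → {Audit}; time slot 2 → {Legal}; time slot 3 → {Hiring, IT}; time slot 4 → {Ops, Strategy}; time slot 5 → {Safety, Budget, Finance}. No two conflicting committees share a time slot.

5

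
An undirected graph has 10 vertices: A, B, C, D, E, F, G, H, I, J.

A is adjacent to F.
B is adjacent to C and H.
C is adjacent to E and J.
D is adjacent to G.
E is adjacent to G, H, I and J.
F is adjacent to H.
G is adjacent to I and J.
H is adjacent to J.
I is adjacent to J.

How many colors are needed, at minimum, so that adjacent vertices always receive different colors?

E, G, I, J form a clique, so at least 4 colors are needed.
4 colors suffice: color red → {B, D, E, F}; color blue → {A, J}; color green → {C, G, H}; color yellow → {I}. Each edge has distinct colors on its endpoints.

4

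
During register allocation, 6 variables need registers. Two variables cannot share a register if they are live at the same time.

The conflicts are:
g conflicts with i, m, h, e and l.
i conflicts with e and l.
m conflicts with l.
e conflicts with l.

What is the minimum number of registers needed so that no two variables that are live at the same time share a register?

g, i, e, l all conflict with each other, so at least 4 registers are needed.
A valid assignment using 4 registers: g=1, i=4, m=3, h=2, e=3, l=2. Every pair that conflicts lands in different registers.

4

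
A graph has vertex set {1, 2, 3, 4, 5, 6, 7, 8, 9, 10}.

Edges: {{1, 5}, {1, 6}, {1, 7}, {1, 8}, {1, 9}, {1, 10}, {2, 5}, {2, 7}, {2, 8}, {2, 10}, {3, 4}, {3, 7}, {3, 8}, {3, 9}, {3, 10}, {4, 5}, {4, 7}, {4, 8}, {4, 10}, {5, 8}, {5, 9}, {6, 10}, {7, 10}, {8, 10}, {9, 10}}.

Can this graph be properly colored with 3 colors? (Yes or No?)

No

3, 4, 8, 10 form a clique, so at least 4 colors are needed.
So 3 colors are not enough.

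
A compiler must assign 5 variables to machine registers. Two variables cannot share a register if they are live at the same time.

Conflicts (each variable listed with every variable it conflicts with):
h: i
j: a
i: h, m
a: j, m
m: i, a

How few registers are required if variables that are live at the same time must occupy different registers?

2

j and a conflict, so at least 2 registers are needed.
2 registers suffice: h=1, j=1, i=2, a=2, m=1. Every pair that conflicts lands in different registers.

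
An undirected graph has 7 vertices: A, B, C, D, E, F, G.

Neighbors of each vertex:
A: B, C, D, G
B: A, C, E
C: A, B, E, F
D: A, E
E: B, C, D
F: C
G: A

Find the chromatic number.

3

A, B, C are mutually adjacent, so at least 3 colors are needed.
3 colors suffice: A=2, B=3, C=1, D=1, E=2, F=2, G=1. Every edge joins two different colors.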